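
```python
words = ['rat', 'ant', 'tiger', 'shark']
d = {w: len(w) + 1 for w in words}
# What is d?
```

{'rat': 4, 'ant': 4, 'tiger': 6, 'shark': 6}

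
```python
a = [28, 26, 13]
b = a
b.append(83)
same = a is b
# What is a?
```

After line 1: a = [28, 26, 13]
After line 2 (b = a is an alias, same object): a = [28, 26, 13], b = [28, 26, 13]
After line 3 (b.append mutates the shared list): a = [28, 26, 13, 83], b = [28, 26, 13, 83]
After line 4 (same = a is b; same object -> True): same = True

[28, 26, 13, 83]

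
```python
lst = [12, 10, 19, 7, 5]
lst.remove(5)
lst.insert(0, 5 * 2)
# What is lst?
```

After line 1: lst = [12, 10, 19, 7, 5]
After line 2 (remove first 5): lst = [12, 10, 19, 7]
After line 3 (insert 10 at index 0): lst = [10, 12, 10, 19, 7]

[10, 12, 10, 19, 7]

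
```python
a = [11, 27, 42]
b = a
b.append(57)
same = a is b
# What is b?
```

After line 1: a = [11, 27, 42]
After line 2 (b = a is an alias, same object): a = [11, 27, 42], b = [11, 27, 42]
After line 3 (b.append mutates the shared list): a = [11, 27, 42, 57], b = [11, 27, 42, 57]
After line 4 (same = a is b; same object -> True): same = True

[11, 27, 42, 57]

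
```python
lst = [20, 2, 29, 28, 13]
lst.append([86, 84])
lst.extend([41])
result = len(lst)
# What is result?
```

After line 1: lst = [20, 2, 29, 28, 13]
After line 2 (append adds [86, 84] as single element): lst = [20, 2, 29, 28, 13, [86, 84]]
After line 3 (extend unpacks [41], adds 41): lst = [20, 2, 29, 28, 13, [86, 84], 41]
After line 4: result = len(lst) = 7

7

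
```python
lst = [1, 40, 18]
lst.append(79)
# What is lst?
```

[1, 40, 18, 79]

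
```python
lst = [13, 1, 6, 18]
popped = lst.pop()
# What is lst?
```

[13, 1, 6]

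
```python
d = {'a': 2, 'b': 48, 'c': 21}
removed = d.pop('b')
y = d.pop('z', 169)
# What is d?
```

After line 1: d = {'a': 2, 'b': 48, 'c': 21}
After line 2 (pop 'b' returns 48): d = {'a': 2, 'c': 21}, removed = 48
After line 3 (pop 'z' missing, returns default 169): d = {'a': 2, 'c': 21}, y = 169

{'a': 2, 'c': 21}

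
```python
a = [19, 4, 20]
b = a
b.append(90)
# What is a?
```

After line 1: a = [19, 4, 20]
After line 2 (b = a is an alias, same object): a = [19, 4, 20], b = [19, 4, 20]
After line 3 (b.append mutates the shared list): a = [19, 4, 20, 90], b = [19, 4, 20, 90]

[19, 4, 20, 90]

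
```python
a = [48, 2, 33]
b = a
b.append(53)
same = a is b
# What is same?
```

After line 1: a = [48, 2, 33]
After line 2 (b = a is an alias, same object): a = [48, 2, 33], b = [48, 2, 33]
After line 3 (b.append mutates the shared list): a = [48, 2, 33, 53], b = [48, 2, 33, 53]
After line 4 (same = a is b; same object -> True): same = True

True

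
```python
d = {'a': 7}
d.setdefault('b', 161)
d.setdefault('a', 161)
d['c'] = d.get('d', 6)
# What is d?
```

After line 1: d = {'a': 7}
After line 2 (setdefault adds 'b'=161): d = {'a': 7, 'b': 161}
After line 3 (setdefault 'a' no-op, already exists): d = {'a': 7, 'b': 161}
After line 4 (get('d', 6) returns default since 'd' not in d): d = {'a': 7, 'b': 161, 'c': 6}

{'a': 7, 'b': 161, 'c': 6}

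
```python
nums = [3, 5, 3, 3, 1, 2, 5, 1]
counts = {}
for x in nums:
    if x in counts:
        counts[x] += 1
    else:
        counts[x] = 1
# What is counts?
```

Initial: counts = {}, nums = [3, 5, 3, 3, 1, 2, 5, 1]
See 3: counts = {3: 1}
See 5: counts = {3: 1, 5: 1}
See 3: counts = {3: 2, 5: 1}
See 3: counts = {3: 3, 5: 1}
See 1: counts = {3: 3, 5: 1, 1: 1}
See 2: counts = {3: 3, 5: 1, 1: 1, 2: 1}
See 5: counts = {3: 3, 5: 2, 1: 1, 2: 1}
See 1: counts = {3: 3, 5: 2, 1: 2, 2: 1}

{3: 3, 5: 2, 1: 2, 2: 1}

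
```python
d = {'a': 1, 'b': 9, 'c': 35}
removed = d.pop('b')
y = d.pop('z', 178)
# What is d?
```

After line 1: d = {'a': 1, 'b': 9, 'c': 35}
After line 2 (pop 'b' returns 9): d = {'a': 1, 'c': 35}, removed = 9
After line 3 (pop 'z' missing, returns default 178): d = {'a': 1, 'c': 35}, y = 178

{'a': 1, 'c': 35}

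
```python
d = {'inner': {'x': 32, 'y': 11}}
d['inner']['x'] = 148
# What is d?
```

After line 1: d = {'inner': {'x': 32, 'y': 11}}
After line 2 (inner x overwritten): d = {'inner': {'x': 148, 'y': 11}}

{'inner': {'x': 148, 'y': 11}}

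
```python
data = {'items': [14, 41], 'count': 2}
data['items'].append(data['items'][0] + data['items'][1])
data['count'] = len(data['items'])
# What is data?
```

After line 1: data = {'items': [14, 41], 'count': 2}
After line 2 (append 14 + 41 = 55): data = {'items': [14, 41, 55], 'count': 2}
After line 3 (count = len(items) = 3): data = {'items': [14, 41, 55], 'count': 3}

{'items': [14, 41, 55], 'count': 3}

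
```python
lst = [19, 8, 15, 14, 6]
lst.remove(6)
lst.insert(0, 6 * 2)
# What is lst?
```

After line 1: lst = [19, 8, 15, 14, 6]
After line 2 (remove first 6): lst = [19, 8, 15, 14]
After line 3 (insert 12 at index 0): lst = [12, 19, 8, 15, 14]

[12, 19, 8, 15, 14]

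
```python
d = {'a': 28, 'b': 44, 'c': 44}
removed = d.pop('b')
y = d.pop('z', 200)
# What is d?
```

After line 1: d = {'a': 28, 'b': 44, 'c': 44}
After line 2 (pop 'b' returns 44): d = {'a': 28, 'c': 44}, removed = 44
After line 3 (pop 'z' missing, returns default 200): d = {'a': 28, 'c': 44}, y = 200

{'a': 28, 'c': 44}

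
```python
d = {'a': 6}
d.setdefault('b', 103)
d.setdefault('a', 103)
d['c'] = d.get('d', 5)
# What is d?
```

After line 1: d = {'a': 6}
After line 2 (setdefault adds 'b'=103): d = {'a': 6, 'b': 103}
After line 3 (setdefault 'a' no-op, already exists): d = {'a': 6, 'b': 103}
After line 4 (get('d', 5) returns default since 'd' not in d): d = {'a': 6, 'b': 103, 'c': 5}

{'a': 6, 'b': 103, 'c': 5}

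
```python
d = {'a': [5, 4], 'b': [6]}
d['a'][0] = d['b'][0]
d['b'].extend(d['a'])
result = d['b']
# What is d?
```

After line 1: d = {'a': [5, 4], 'b': [6]}
After line 2 (a[0] = b[0] = 6): d = {'a': [6, 4], 'b': [6]}
After line 3 (b.extend(a) appends [6, 4]): d = {'a': [6, 4], 'b': [6, 6, 4]}
After line 4: result = d['b'] = [6, 6, 4]

{'a': [6, 4], 'b': [6, 6, 4]}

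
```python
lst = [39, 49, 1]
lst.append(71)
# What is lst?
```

[39, 49, 1, 71]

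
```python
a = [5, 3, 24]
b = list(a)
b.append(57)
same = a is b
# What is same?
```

After line 1: a = [5, 3, 24]
After line 2 (b = list(a) is a shallow copy, new object): a = [5, 3, 24], b = [5, 3, 24]
After line 3 (append only mutates b): a = [5, 3, 24], b = [5, 3, 24, 57]
After line 4 (same = a is b; different objects -> False): same = False

False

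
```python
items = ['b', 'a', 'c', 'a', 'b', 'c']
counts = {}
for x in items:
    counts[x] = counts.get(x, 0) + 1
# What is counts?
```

Initial: counts = {}, items = ['b', 'a', 'c', 'a', 'b', 'c']
See 'b': counts = {'b': 1}
See 'a': counts = {'b': 1, 'a': 1}
See 'c': counts = {'b': 1, 'a': 1, 'c': 1}
See 'a': counts = {'b': 1, 'a': 2, 'c': 1}
See 'b': counts = {'b': 2, 'a': 2, 'c': 1}
See 'c': counts = {'b': 2, 'a': 2, 'c': 2}

{'b': 2, 'a': 2, 'c': 2}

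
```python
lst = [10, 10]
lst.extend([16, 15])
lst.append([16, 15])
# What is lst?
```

After line 1: lst = [10, 10]
After line 2 (extend unpacks [16, 15]): lst = [10, 10, 16, 15]
After line 3 (append adds [16, 15] as single element): lst = [10, 10, 16, 15, [16, 15]]

[10, 10, 16, 15, [16, 15]]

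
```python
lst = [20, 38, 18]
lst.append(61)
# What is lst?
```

[20, 38, 18, 61]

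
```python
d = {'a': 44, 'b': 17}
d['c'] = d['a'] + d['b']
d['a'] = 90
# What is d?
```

After line 1: d = {'a': 44, 'b': 17}
After line 2 (d['c'] = 44 + 17): d = {'a': 44, 'b': 17, 'c': 61}
After line 3: d = {'a': 90, 'b': 17, 'c': 61}

{'a': 90, 'b': 17, 'c': 61}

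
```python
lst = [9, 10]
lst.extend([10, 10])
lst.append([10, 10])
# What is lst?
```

After line 1: lst = [9, 10]
After line 2 (extend unpacks [10, 10]): lst = [9, 10, 10, 10]
After line 3 (append adds [10, 10] as single element): lst = [9, 10, 10, 10, [10, 10]]

[9, 10, 10, 10, [10, 10]]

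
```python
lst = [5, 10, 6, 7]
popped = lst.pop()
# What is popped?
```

7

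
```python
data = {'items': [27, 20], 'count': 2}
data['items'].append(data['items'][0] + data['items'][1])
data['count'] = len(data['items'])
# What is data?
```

After line 1: data = {'items': [27, 20], 'count': 2}
After line 2 (append 27 + 20 = 47): data = {'items': [27, 20, 47], 'count': 2}
After line 3 (count = len(items) = 3): data = {'items': [27, 20, 47], 'count': 3}

{'items': [27, 20, 47], 'count': 3}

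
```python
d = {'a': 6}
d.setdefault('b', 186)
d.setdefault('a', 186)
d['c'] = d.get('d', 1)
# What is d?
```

After line 1: d = {'a': 6}
After line 2 (setdefault adds 'b'=186): d = {'a': 6, 'b': 186}
After line 3 (setdefault 'a' no-op, already exists): d = {'a': 6, 'b': 186}
After line 4 (get('d', 1) returns default since 'd' not in d): d = {'a': 6, 'b': 186, 'c': 1}

{'a': 6, 'b': 186, 'c': 1}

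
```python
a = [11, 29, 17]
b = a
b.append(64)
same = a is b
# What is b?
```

After line 1: a = [11, 29, 17]
After line 2 (b = a is an alias, same object): a = [11, 29, 17], b = [11, 29, 17]
After line 3 (b.append mutates the shared list): a = [11, 29, 17, 64], b = [11, 29, 17, 64]
After line 4 (same = a is b; same object -> True): same = True

[11, 29, 17, 64]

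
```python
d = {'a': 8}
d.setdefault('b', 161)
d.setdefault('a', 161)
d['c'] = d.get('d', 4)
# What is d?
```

After line 1: d = {'a': 8}
After line 2 (setdefault adds 'b'=161): d = {'a': 8, 'b': 161}
After line 3 (setdefault 'a' no-op, already exists): d = {'a': 8, 'b': 161}
After line 4 (get('d', 4) returns default since 'd' not in d): d = {'a': 8, 'b': 161, 'c': 4}

{'a': 8, 'b': 161, 'c': 4}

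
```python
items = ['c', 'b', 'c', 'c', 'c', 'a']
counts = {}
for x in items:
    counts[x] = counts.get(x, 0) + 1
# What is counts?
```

Initial: counts = {}, items = ['c', 'b', 'c', 'c', 'c', 'a']
See 'c': counts = {'c': 1}
See 'b': counts = {'c': 1, 'b': 1}
See 'c': counts = {'c': 2, 'b': 1}
See 'c': counts = {'c': 3, 'b': 1}
See 'c': counts = {'c': 4, 'b': 1}
See 'a': counts = {'c': 4, 'b': 1, 'a': 1}

{'c': 4, 'b': 1, 'a': 1}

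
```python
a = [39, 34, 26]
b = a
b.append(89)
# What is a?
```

After line 1: a = [39, 34, 26]
After line 2 (b = a is an alias, same object): a = [39, 34, 26], b = [39, 34, 26]
After line 3 (b.append mutates the shared list): a = [39, 34, 26, 89], b = [39, 34, 26, 89]

[39, 34, 26, 89]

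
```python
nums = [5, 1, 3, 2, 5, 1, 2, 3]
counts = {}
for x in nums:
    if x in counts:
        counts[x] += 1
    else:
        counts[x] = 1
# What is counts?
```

Initial: counts = {}, nums = [5, 1, 3, 2, 5, 1, 2, 3]
See 5: counts = {5: 1}
See 1: counts = {5: 1, 1: 1}
See 3: counts = {5: 1, 1: 1, 3: 1}
See 2: counts = {5: 1, 1: 1, 3: 1, 2: 1}
See 5: counts = {5: 2, 1: 1, 3: 1, 2: 1}
See 1: counts = {5: 2, 1: 2, 3: 1, 2: 1}
See 2: counts = {5: 2, 1: 2, 3: 1, 2: 2}
See 3: counts = {5: 2, 1: 2, 3: 2, 2: 2}

{5: 2, 1: 2, 3: 2, 2: 2}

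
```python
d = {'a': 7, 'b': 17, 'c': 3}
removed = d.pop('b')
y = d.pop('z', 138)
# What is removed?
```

After line 1: d = {'a': 7, 'b': 17, 'c': 3}
After line 2 (pop 'b' returns 17): d = {'a': 7, 'c': 3}, removed = 17
After line 3 (pop 'z' missing, returns default 138): d = {'a': 7, 'c': 3}, y = 138

17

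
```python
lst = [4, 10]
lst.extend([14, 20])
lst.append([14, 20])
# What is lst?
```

After line 1: lst = [4, 10]
After line 2 (extend unpacks [14, 20]): lst = [4, 10, 14, 20]
After line 3 (append adds [14, 20] as single element): lst = [4, 10, 14, 20, [14, 20]]

[4, 10, 14, 20, [14, 20]]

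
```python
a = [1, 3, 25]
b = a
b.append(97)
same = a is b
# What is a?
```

After line 1: a = [1, 3, 25]
After line 2 (b = a is an alias, same object): a = [1, 3, 25], b = [1, 3, 25]
After line 3 (b.append mutates the shared list): a = [1, 3, 25, 97], b = [1, 3, 25, 97]
After line 4 (same = a is b; same object -> True): same = True

[1, 3, 25, 97]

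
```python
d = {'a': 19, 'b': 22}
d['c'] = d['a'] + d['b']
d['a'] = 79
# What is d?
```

After line 1: d = {'a': 19, 'b': 22}
After line 2 (d['c'] = 19 + 22): d = {'a': 19, 'b': 22, 'c': 41}
After line 3: d = {'a': 79, 'b': 22, 'c': 41}

{'a': 79, 'b': 22, 'c': 41}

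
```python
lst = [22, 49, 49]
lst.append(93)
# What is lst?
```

[22, 49, 49, 93]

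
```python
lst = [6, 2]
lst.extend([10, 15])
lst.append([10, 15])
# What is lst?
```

After line 1: lst = [6, 2]
After line 2 (extend unpacks [10, 15]): lst = [6, 2, 10, 15]
After line 3 (append adds [10, 15] as single element): lst = [6, 2, 10, 15, [10, 15]]

[6, 2, 10, 15, [10, 15]]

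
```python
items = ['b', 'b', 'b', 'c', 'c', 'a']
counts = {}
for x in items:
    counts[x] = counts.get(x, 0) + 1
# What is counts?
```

Initial: counts = {}, items = ['b', 'b', 'b', 'c', 'c', 'a']
See 'b': counts = {'b': 1}
See 'b': counts = {'b': 2}
See 'b': counts = {'b': 3}
See 'c': counts = {'b': 3, 'c': 1}
See 'c': counts = {'b': 3, 'c': 2}
See 'a': counts = {'b': 3, 'c': 2, 'a': 1}

{'b': 3, 'c': 2, 'a': 1}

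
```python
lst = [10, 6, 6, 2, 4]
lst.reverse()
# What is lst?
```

[4, 2, 6, 6, 10]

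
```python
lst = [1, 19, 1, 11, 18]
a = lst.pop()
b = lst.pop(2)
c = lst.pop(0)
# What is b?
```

After line 1: lst = [1, 19, 1, 11, 18]
After line 2 (pop() -> a = 18): lst = [1, 19, 1, 11]
After line 3 (pop(2) -> b = 1): lst = [1, 19, 11]
After line 4 (pop(0) -> c = 1): lst = [19, 11]

1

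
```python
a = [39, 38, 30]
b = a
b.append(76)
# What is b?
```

After line 1: a = [39, 38, 30]
After line 2 (b = a is an alias, same object): a = [39, 38, 30], b = [39, 38, 30]
After line 3 (b.append mutates the shared list): a = [39, 38, 30, 76], b = [39, 38, 30, 76]

[39, 38, 30, 76]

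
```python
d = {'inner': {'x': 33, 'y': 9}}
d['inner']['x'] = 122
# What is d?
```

After line 1: d = {'inner': {'x': 33, 'y': 9}}
After line 2 (inner x overwritten): d = {'inner': {'x': 122, 'y': 9}}

{'inner': {'x': 122, 'y': 9}}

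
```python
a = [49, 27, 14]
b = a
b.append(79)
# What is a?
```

After line 1: a = [49, 27, 14]
After line 2 (b = a is an alias, same object): a = [49, 27, 14], b = [49, 27, 14]
After line 3 (b.append mutates the shared list): a = [49, 27, 14, 79], b = [49, 27, 14, 79]

[49, 27, 14, 79]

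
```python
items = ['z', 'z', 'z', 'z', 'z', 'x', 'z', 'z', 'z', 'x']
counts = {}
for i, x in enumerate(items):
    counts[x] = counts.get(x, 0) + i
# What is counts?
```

Initial: counts = {}, items = ['z', 'z', 'z', 'z', 'z', 'x', 'z', 'z', 'z', 'x']
i=0, x='z': counts = {'z': 0}
i=1, x='z': counts = {'z': 1}
i=2, x='z': counts = {'z': 3}
i=3, x='z': counts = {'z': 6}
i=4, x='z': counts = {'z': 10}
i=5, x='x': counts = {'z': 10, 'x': 5}
i=6, x='z': counts = {'z': 16, 'x': 5}
i=7, x='z': counts = {'z': 23, 'x': 5}
i=8, x='z': counts = {'z': 31, 'x': 5}
i=9, x='x': counts = {'z': 31, 'x': 14}

{'z': 31, 'x': 14}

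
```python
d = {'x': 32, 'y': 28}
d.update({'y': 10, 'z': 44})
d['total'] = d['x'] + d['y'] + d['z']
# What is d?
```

After line 1: d = {'x': 32, 'y': 28}
After line 2 (y overwritten, z added): d = {'x': 32, 'y': 10, 'z': 44}
After line 3 (total = 32 + 10 + 44 = 86): d = {'x': 32, 'y': 10, 'z': 44, 'total': 86}

{'x': 32, 'y': 10, 'z': 44, 'total': 86}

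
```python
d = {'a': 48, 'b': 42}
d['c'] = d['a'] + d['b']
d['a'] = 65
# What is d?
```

After line 1: d = {'a': 48, 'b': 42}
After line 2 (d['c'] = 48 + 42): d = {'a': 48, 'b': 42, 'c': 90}
After line 3: d = {'a': 65, 'b': 42, 'c': 90}

{'a': 65, 'b': 42, 'c': 90}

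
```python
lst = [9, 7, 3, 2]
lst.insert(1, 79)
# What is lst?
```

[9, 79, 7, 3, 2]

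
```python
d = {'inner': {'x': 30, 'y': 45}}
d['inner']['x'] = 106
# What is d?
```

After line 1: d = {'inner': {'x': 30, 'y': 45}}
After line 2 (inner x overwritten): d = {'inner': {'x': 106, 'y': 45}}

{'inner': {'x': 106, 'y': 45}}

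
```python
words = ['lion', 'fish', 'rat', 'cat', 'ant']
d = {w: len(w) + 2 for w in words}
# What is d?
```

{'lion': 6, 'fish': 6, 'rat': 5, 'cat': 5, 'ant': 5}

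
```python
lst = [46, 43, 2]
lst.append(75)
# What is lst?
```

[46, 43, 2, 75]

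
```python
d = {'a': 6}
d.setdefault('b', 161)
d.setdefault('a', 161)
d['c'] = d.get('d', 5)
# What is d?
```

After line 1: d = {'a': 6}
After line 2 (setdefault adds 'b'=161): d = {'a': 6, 'b': 161}
After line 3 (setdefault 'a' no-op, already exists): d = {'a': 6, 'b': 161}
After line 4 (get('d', 5) returns default since 'd' not in d): d = {'a': 6, 'b': 161, 'c': 5}

{'a': 6, 'b': 161, 'c': 5}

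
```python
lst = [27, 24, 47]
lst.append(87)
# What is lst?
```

[27, 24, 47, 87]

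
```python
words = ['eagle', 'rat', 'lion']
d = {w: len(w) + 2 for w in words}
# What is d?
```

{'eagle': 7, 'rat': 5, 'lion': 6}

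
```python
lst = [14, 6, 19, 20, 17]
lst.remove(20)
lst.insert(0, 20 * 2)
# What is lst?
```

After line 1: lst = [14, 6, 19, 20, 17]
After line 2 (remove first 20): lst = [14, 6, 19, 17]
After line 3 (insert 40 at index 0): lst = [40, 14, 6, 19, 17]

[40, 14, 6, 19, 17]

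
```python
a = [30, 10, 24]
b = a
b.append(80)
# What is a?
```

After line 1: a = [30, 10, 24]
After line 2 (b = a is an alias, same object): a = [30, 10, 24], b = [30, 10, 24]
After line 3 (b.append mutates the shared list): a = [30, 10, 24, 80], b = [30, 10, 24, 80]

[30, 10, 24, 80]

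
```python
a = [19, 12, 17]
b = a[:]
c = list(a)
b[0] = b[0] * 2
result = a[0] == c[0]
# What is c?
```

After line 1: a = [19, 12, 17]
After line 2 (b = a[:], copy): a = [19, 12, 17], b = [19, 12, 17]
After line 3 (c = list(a) is a copy, new object): c = [19, 12, 17]
After line 4 (b[0] = 19 * 2 = 38; only b mutates (copy)): a = [19, 12, 17], b = [38, 12, 17], c = [19, 12, 17]
After line 5 (a[0] = 19, c[0] = 19; result = True)

[19, 12, 17]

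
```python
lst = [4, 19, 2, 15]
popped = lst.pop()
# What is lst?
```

[4, 19, 2]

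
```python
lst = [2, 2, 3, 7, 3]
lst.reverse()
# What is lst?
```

[3, 7, 3, 2, 2]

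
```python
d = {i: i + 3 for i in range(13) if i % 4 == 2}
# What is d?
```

{2: 5, 6: 9, 10: 13}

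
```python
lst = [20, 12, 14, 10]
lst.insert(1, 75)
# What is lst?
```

[20, 75, 12, 14, 10]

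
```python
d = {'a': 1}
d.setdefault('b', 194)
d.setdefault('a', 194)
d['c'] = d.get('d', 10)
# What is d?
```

After line 1: d = {'a': 1}
After line 2 (setdefault adds 'b'=194): d = {'a': 1, 'b': 194}
After line 3 (setdefault 'a' no-op, already exists): d = {'a': 1, 'b': 194}
After line 4 (get('d', 10) returns default since 'd' not in d): d = {'a': 1, 'b': 194, 'c': 10}

{'a': 1, 'b': 194, 'c': 10}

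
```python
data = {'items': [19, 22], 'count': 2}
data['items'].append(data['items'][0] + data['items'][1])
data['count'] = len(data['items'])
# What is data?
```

After line 1: data = {'items': [19, 22], 'count': 2}
After line 2 (append 19 + 22 = 41): data = {'items': [19, 22, 41], 'count': 2}
After line 3 (count = len(items) = 3): data = {'items': [19, 22, 41], 'count': 3}

{'items': [19, 22, 41], 'count': 3}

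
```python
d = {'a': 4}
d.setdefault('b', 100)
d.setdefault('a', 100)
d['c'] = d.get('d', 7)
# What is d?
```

After line 1: d = {'a': 4}
After line 2 (setdefault adds 'b'=100): d = {'a': 4, 'b': 100}
After line 3 (setdefault 'a' no-op, already exists): d = {'a': 4, 'b': 100}
After line 4 (get('d', 7) returns default since 'd' not in d): d = {'a': 4, 'b': 100, 'c': 7}

{'a': 4, 'b': 100, 'c': 7}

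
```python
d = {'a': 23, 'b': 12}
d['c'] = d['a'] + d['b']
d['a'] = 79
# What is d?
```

After line 1: d = {'a': 23, 'b': 12}
After line 2 (d['c'] = 23 + 12): d = {'a': 23, 'b': 12, 'c': 35}
After line 3: d = {'a': 79, 'b': 12, 'c': 35}

{'a': 79, 'b': 12, 'c': 35}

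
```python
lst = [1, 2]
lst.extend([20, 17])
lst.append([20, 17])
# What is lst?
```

After line 1: lst = [1, 2]
After line 2 (extend unpacks [20, 17]): lst = [1, 2, 20, 17]
After line 3 (append adds [20, 17] as single element): lst = [1, 2, 20, 17, [20, 17]]

[1, 2, 20, 17, [20, 17]]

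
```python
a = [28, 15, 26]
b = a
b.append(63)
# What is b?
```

After line 1: a = [28, 15, 26]
After line 2 (b = a is an alias, same object): a = [28, 15, 26], b = [28, 15, 26]
After line 3 (b.append mutates the shared list): a = [28, 15, 26, 63], b = [28, 15, 26, 63]

[28, 15, 26, 63]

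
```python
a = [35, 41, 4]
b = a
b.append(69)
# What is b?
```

After line 1: a = [35, 41, 4]
After line 2 (b = a is an alias, same object): a = [35, 41, 4], b = [35, 41, 4]
After line 3 (b.append mutates the shared list): a = [35, 41, 4, 69], b = [35, 41, 4, 69]

[35, 41, 4, 69]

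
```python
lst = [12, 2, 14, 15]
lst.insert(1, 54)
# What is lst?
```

[12, 54, 2, 14, 15]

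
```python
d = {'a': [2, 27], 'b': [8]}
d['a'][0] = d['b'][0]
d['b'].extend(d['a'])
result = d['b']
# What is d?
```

After line 1: d = {'a': [2, 27], 'b': [8]}
After line 2 (a[0] = b[0] = 8): d = {'a': [8, 27], 'b': [8]}
After line 3 (b.extend(a) appends [8, 27]): d = {'a': [8, 27], 'b': [8, 8, 27]}
After line 4: result = d['b'] = [8, 8, 27]

{'a': [8, 27], 'b': [8, 8, 27]}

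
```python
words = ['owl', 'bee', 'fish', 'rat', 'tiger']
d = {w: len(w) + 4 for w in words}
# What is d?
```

{'owl': 7, 'bee': 7, 'fish': 8, 'rat': 7, 'tiger': 9}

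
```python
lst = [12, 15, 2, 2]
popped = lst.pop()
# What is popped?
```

2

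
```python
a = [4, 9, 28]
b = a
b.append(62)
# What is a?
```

After line 1: a = [4, 9, 28]
After line 2 (b = a is an alias, same object): a = [4, 9, 28], b = [4, 9, 28]
After line 3 (b.append mutates the shared list): a = [4, 9, 28, 62], b = [4, 9, 28, 62]

[4, 9, 28, 62]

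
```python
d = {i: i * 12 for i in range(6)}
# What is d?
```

{0: 0, 1: 12, 2: 24, 3: 36, 4: 48, 5: 60}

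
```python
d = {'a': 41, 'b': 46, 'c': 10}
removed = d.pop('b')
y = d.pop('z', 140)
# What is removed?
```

After line 1: d = {'a': 41, 'b': 46, 'c': 10}
After line 2 (pop 'b' returns 46): d = {'a': 41, 'c': 10}, removed = 46
After line 3 (pop 'z' missing, returns default 140): d = {'a': 41, 'c': 10}, y = 140

46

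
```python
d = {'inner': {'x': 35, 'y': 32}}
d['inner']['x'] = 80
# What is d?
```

After line 1: d = {'inner': {'x': 35, 'y': 32}}
After line 2 (inner x overwritten): d = {'inner': {'x': 80, 'y': 32}}

{'inner': {'x': 80, 'y': 32}}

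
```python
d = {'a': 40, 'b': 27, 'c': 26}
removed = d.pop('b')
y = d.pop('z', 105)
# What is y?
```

After line 1: d = {'a': 40, 'b': 27, 'c': 26}
After line 2 (pop 'b' returns 27): d = {'a': 40, 'c': 26}, removed = 27
After line 3 (pop 'z' missing, returns default 105): d = {'a': 40, 'c': 26}, y = 105

105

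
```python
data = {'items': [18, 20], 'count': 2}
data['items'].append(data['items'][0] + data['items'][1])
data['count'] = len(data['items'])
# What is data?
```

After line 1: data = {'items': [18, 20], 'count': 2}
After line 2 (append 18 + 20 = 38): data = {'items': [18, 20, 38], 'count': 2}
After line 3 (count = len(items) = 3): data = {'items': [18, 20, 38], 'count': 3}

{'items': [18, 20, 38], 'count': 3}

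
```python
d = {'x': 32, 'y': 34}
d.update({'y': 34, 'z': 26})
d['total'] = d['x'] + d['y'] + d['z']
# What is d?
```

After line 1: d = {'x': 32, 'y': 34}
After line 2 (y overwritten, z added): d = {'x': 32, 'y': 34, 'z': 26}
After line 3 (total = 32 + 34 + 26 = 92): d = {'x': 32, 'y': 34, 'z': 26, 'total': 92}

{'x': 32, 'y': 34, 'z': 26, 'total': 92}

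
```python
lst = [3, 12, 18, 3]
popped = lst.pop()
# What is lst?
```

[3, 12, 18]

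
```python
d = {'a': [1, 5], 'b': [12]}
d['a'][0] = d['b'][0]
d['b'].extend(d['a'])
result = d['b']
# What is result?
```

After line 1: d = {'a': [1, 5], 'b': [12]}
After line 2 (a[0] = b[0] = 12): d = {'a': [12, 5], 'b': [12]}
After line 3 (b.extend(a) appends [12, 5]): d = {'a': [12, 5], 'b': [12, 12, 5]}
After line 4: result = d['b'] = [12, 12, 5]

[12, 12, 5]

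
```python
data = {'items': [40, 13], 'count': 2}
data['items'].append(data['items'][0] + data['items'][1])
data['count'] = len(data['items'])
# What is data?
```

After line 1: data = {'items': [40, 13], 'count': 2}
After line 2 (append 40 + 13 = 53): data = {'items': [40, 13, 53], 'count': 2}
After line 3 (count = len(items) = 3): data = {'items': [40, 13, 53], 'count': 3}

{'items': [40, 13, 53], 'count': 3}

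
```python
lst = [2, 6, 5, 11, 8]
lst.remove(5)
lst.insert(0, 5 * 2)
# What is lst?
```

After line 1: lst = [2, 6, 5, 11, 8]
After line 2 (remove first 5): lst = [2, 6, 11, 8]
After line 3 (insert 10 at index 0): lst = [10, 2, 6, 11, 8]

[10, 2, 6, 11, 8]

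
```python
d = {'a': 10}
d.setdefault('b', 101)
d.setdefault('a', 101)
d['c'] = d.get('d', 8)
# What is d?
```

After line 1: d = {'a': 10}
After line 2 (setdefault adds 'b'=101): d = {'a': 10, 'b': 101}
After line 3 (setdefault 'a' no-op, already exists): d = {'a': 10, 'b': 101}
After line 4 (get('d', 8) returns default since 'd' not in d): d = {'a': 10, 'b': 101, 'c': 8}

{'a': 10, 'b': 101, 'c': 8}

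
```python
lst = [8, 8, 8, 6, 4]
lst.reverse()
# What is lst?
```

[4, 6, 8, 8, 8]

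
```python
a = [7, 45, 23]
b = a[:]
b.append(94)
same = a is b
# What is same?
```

After line 1: a = [7, 45, 23]
After line 2 (b = a[:] is a shallow copy, new object): a = [7, 45, 23], b = [7, 45, 23]
After line 3 (append only mutates b): a = [7, 45, 23], b = [7, 45, 23, 94]
After line 4 (same = a is b; different objects -> False): same = False

False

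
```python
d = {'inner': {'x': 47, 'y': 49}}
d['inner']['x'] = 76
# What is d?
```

After line 1: d = {'inner': {'x': 47, 'y': 49}}
After line 2 (inner x overwritten): d = {'inner': {'x': 76, 'y': 49}}

{'inner': {'x': 76, 'y': 49}}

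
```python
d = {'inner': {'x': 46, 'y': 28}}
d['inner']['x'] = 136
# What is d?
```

After line 1: d = {'inner': {'x': 46, 'y': 28}}
After line 2 (inner x overwritten): d = {'inner': {'x': 136, 'y': 28}}

{'inner': {'x': 136, 'y': 28}}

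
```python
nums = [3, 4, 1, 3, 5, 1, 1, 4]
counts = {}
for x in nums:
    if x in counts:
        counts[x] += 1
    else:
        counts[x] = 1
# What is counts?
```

Initial: counts = {}, nums = [3, 4, 1, 3, 5, 1, 1, 4]
See 3: counts = {3: 1}
See 4: counts = {3: 1, 4: 1}
See 1: counts = {3: 1, 4: 1, 1: 1}
See 3: counts = {3: 2, 4: 1, 1: 1}
See 5: counts = {3: 2, 4: 1, 1: 1, 5: 1}
See 1: counts = {3: 2, 4: 1, 1: 2, 5: 1}
See 1: counts = {3: 2, 4: 1, 1: 3, 5: 1}
See 4: counts = {3: 2, 4: 2, 1: 3, 5: 1}

{3: 2, 4: 2, 1: 3, 5: 1}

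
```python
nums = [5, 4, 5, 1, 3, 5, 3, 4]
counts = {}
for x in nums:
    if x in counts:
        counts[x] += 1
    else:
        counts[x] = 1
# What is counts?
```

Initial: counts = {}, nums = [5, 4, 5, 1, 3, 5, 3, 4]
See 5: counts = {5: 1}
See 4: counts = {5: 1, 4: 1}
See 5: counts = {5: 2, 4: 1}
See 1: counts = {5: 2, 4: 1, 1: 1}
See 3: counts = {5: 2, 4: 1, 1: 1, 3: 1}
See 5: counts = {5: 3, 4: 1, 1: 1, 3: 1}
See 3: counts = {5: 3, 4: 1, 1: 1, 3: 2}
See 4: counts = {5: 3, 4: 2, 1: 1, 3: 2}

{5: 3, 4: 2, 1: 1, 3: 2}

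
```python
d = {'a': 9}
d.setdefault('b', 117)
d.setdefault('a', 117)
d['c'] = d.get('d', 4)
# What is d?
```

After line 1: d = {'a': 9}
After line 2 (setdefault adds 'b'=117): d = {'a': 9, 'b': 117}
After line 3 (setdefault 'a' no-op, already exists): d = {'a': 9, 'b': 117}
After line 4 (get('d', 4) returns default since 'd' not in d): d = {'a': 9, 'b': 117, 'c': 4}

{'a': 9, 'b': 117, 'c': 4}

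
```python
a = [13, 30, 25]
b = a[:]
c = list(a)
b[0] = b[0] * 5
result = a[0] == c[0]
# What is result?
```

After line 1: a = [13, 30, 25]
After line 2 (b = a[:], copy): a = [13, 30, 25], b = [13, 30, 25]
After line 3 (c = list(a) is a copy, new object): c = [13, 30, 25]
After line 4 (b[0] = 13 * 5 = 65; only b mutates (copy)): a = [13, 30, 25], b = [65, 30, 25], c = [13, 30, 25]
After line 5 (a[0] = 13, c[0] = 13; result = True)

True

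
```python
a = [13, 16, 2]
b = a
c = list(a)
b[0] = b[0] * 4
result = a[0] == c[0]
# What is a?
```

After line 1: a = [13, 16, 2]
After line 2 (b = a, alias): a = [13, 16, 2], b = [13, 16, 2]
After line 3 (c = list(a) is a copy, new object): c = [13, 16, 2]
After line 4 (b[0] = 13 * 4 = 52; mutates shared a/b): a = b = [52, 16, 2], c = [13, 16, 2]
After line 5 (a[0] = 52, c[0] = 13; result = False)

[52, 16, 2]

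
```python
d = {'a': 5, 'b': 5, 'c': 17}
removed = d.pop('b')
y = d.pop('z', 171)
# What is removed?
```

After line 1: d = {'a': 5, 'b': 5, 'c': 17}
After line 2 (pop 'b' returns 5): d = {'a': 5, 'c': 17}, removed = 5
After line 3 (pop 'z' missing, returns default 171): d = {'a': 5, 'c': 17}, y = 171

5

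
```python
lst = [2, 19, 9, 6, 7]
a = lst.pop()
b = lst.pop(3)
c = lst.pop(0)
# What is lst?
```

After line 1: lst = [2, 19, 9, 6, 7]
After line 2 (pop() -> a = 7): lst = [2, 19, 9, 6]
After line 3 (pop(3) -> b = 6): lst = [2, 19, 9]
After line 4 (pop(0) -> c = 2): lst = [19, 9]

[19, 9]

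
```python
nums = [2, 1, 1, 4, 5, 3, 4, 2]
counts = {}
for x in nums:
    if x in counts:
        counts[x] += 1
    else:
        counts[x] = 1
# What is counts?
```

Initial: counts = {}, nums = [2, 1, 1, 4, 5, 3, 4, 2]
See 2: counts = {2: 1}
See 1: counts = {2: 1, 1: 1}
See 1: counts = {2: 1, 1: 2}
See 4: counts = {2: 1, 1: 2, 4: 1}
See 5: counts = {2: 1, 1: 2, 4: 1, 5: 1}
See 3: counts = {2: 1, 1: 2, 4: 1, 5: 1, 3: 1}
See 4: counts = {2: 1, 1: 2, 4: 2, 5: 1, 3: 1}
See 2: counts = {2: 2, 1: 2, 4: 2, 5: 1, 3: 1}

{2: 2, 1: 2, 4: 2, 5: 1, 3: 1}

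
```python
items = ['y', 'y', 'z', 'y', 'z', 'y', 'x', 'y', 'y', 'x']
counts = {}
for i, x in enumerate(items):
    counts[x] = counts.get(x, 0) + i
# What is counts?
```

Initial: counts = {}, items = ['y', 'y', 'z', 'y', 'z', 'y', 'x', 'y', 'y', 'x']
i=0, x='y': counts = {'y': 0}
i=1, x='y': counts = {'y': 1}
i=2, x='z': counts = {'y': 1, 'z': 2}
i=3, x='y': counts = {'y': 4, 'z': 2}
i=4, x='z': counts = {'y': 4, 'z': 6}
i=5, x='y': counts = {'y': 9, 'z': 6}
i=6, x='x': counts = {'y': 9, 'z': 6, 'x': 6}
i=7, x='y': counts = {'y': 16, 'z': 6, 'x': 6}
i=8, x='y': counts = {'y': 24, 'z': 6, 'x': 6}
i=9, x='x': counts = {'y': 24, 'z': 6, 'x': 15}

{'y': 24, 'z': 6, 'x': 15}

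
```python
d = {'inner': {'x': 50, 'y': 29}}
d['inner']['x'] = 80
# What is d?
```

After line 1: d = {'inner': {'x': 50, 'y': 29}}
After line 2 (inner x overwritten): d = {'inner': {'x': 80, 'y': 29}}

{'inner': {'x': 80, 'y': 29}}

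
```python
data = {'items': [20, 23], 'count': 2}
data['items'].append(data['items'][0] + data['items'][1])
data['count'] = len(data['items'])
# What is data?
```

After line 1: data = {'items': [20, 23], 'count': 2}
After line 2 (append 20 + 23 = 43): data = {'items': [20, 23, 43], 'count': 2}
After line 3 (count = len(items) = 3): data = {'items': [20, 23, 43], 'count': 3}

{'items': [20, 23, 43], 'count': 3}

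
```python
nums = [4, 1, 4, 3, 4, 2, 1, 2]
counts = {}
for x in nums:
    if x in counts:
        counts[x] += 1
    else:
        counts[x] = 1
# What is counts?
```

Initial: counts = {}, nums = [4, 1, 4, 3, 4, 2, 1, 2]
See 4: counts = {4: 1}
See 1: counts = {4: 1, 1: 1}
See 4: counts = {4: 2, 1: 1}
See 3: counts = {4: 2, 1: 1, 3: 1}
See 4: counts = {4: 3, 1: 1, 3: 1}
See 2: counts = {4: 3, 1: 1, 3: 1, 2: 1}
See 1: counts = {4: 3, 1: 2, 3: 1, 2: 1}
See 2: counts = {4: 3, 1: 2, 3: 1, 2: 2}

{4: 3, 1: 2, 3: 1, 2: 2}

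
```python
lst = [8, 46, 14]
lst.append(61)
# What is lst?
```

[8, 46, 14, 61]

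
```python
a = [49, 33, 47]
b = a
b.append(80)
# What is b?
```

After line 1: a = [49, 33, 47]
After line 2 (b = a is an alias, same object): a = [49, 33, 47], b = [49, 33, 47]
After line 3 (b.append mutates the shared list): a = [49, 33, 47, 80], b = [49, 33, 47, 80]

[49, 33, 47, 80]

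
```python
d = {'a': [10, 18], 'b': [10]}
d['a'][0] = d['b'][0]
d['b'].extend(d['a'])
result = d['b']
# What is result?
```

After line 1: d = {'a': [10, 18], 'b': [10]}
After line 2 (a[0] = b[0] = 10): d = {'a': [10, 18], 'b': [10]}
After line 3 (b.extend(a) appends [10, 18]): d = {'a': [10, 18], 'b': [10, 10, 18]}
After line 4: result = d['b'] = [10, 10, 18]

[10, 10, 18]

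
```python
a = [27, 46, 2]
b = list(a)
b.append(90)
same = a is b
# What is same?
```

After line 1: a = [27, 46, 2]
After line 2 (b = list(a) is a shallow copy, new object): a = [27, 46, 2], b = [27, 46, 2]
After line 3 (append only mutates b): a = [27, 46, 2], b = [27, 46, 2, 90]
After line 4 (same = a is b; different objects -> False): same = False

False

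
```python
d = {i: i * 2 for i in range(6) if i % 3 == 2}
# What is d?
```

{2: 4, 5: 10}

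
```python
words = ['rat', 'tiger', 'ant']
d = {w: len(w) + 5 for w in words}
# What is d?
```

{'rat': 8, 'tiger': 10, 'ant': 8}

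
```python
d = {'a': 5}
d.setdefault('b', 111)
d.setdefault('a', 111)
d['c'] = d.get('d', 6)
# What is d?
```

After line 1: d = {'a': 5}
After line 2 (setdefault adds 'b'=111): d = {'a': 5, 'b': 111}
After line 3 (setdefault 'a' no-op, already exists): d = {'a': 5, 'b': 111}
After line 4 (get('d', 6) returns default since 'd' not in d): d = {'a': 5, 'b': 111, 'c': 6}

{'a': 5, 'b': 111, 'c': 6}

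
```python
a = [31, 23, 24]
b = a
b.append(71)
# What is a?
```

After line 1: a = [31, 23, 24]
After line 2 (b = a is an alias, same object): a = [31, 23, 24], b = [31, 23, 24]
After line 3 (b.append mutates the shared list): a = [31, 23, 24, 71], b = [31, 23, 24, 71]

[31, 23, 24, 71]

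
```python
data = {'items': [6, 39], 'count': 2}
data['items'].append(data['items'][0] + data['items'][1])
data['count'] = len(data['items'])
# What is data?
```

After line 1: data = {'items': [6, 39], 'count': 2}
After line 2 (append 6 + 39 = 45): data = {'items': [6, 39, 45], 'count': 2}
After line 3 (count = len(items) = 3): data = {'items': [6, 39, 45], 'count': 3}

{'items': [6, 39, 45], 'count': 3}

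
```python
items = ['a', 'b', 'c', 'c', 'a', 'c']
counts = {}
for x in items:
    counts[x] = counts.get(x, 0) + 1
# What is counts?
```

Initial: counts = {}, items = ['a', 'b', 'c', 'c', 'a', 'c']
See 'a': counts = {'a': 1}
See 'b': counts = {'a': 1, 'b': 1}
See 'c': counts = {'a': 1, 'b': 1, 'c': 1}
See 'c': counts = {'a': 1, 'b': 1, 'c': 2}
See 'a': counts = {'a': 2, 'b': 1, 'c': 2}
See 'c': counts = {'a': 2, 'b': 1, 'c': 3}

{'a': 2, 'b': 1, 'c': 3}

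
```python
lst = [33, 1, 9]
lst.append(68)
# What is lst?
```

[33, 1, 9, 68]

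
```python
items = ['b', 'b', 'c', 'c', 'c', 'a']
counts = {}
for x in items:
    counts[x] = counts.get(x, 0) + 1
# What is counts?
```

Initial: counts = {}, items = ['b', 'b', 'c', 'c', 'c', 'a']
See 'b': counts = {'b': 1}
See 'b': counts = {'b': 2}
See 'c': counts = {'b': 2, 'c': 1}
See 'c': counts = {'b': 2, 'c': 2}
See 'c': counts = {'b': 2, 'c': 3}
See 'a': counts = {'b': 2, 'c': 3, 'a': 1}

{'b': 2, 'c': 3, 'a': 1}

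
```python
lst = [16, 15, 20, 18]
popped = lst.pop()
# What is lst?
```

[16, 15, 20]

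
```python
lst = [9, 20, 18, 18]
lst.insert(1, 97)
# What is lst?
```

[9, 97, 20, 18, 18]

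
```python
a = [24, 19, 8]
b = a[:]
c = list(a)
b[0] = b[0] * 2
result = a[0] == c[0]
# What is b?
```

After line 1: a = [24, 19, 8]
After line 2 (b = a[:], copy): a = [24, 19, 8], b = [24, 19, 8]
After line 3 (c = list(a) is a copy, new object): c = [24, 19, 8]
After line 4 (b[0] = 24 * 2 = 48; only b mutates (copy)): a = [24, 19, 8], b = [48, 19, 8], c = [24, 19, 8]
After line 5 (a[0] = 24, c[0] = 24; result = True)

[48, 19, 8]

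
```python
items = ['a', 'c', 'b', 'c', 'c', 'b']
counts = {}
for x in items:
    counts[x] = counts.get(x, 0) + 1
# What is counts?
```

Initial: counts = {}, items = ['a', 'c', 'b', 'c', 'c', 'b']
See 'a': counts = {'a': 1}
See 'c': counts = {'a': 1, 'c': 1}
See 'b': counts = {'a': 1, 'c': 1, 'b': 1}
See 'c': counts = {'a': 1, 'c': 2, 'b': 1}
See 'c': counts = {'a': 1, 'c': 3, 'b': 1}
See 'b': counts = {'a': 1, 'c': 3, 'b': 2}

{'a': 1, 'c': 3, 'b': 2}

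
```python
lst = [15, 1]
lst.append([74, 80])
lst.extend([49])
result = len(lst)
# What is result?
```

After line 1: lst = [15, 1]
After line 2 (append adds [74, 80] as single element): lst = [15, 1, [74, 80]]
After line 3 (extend unpacks [49], adds 49): lst = [15, 1, [74, 80], 49]
After line 4: result = len(lst) = 4

4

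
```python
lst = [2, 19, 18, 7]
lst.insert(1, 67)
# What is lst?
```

[2, 67, 19, 18, 7]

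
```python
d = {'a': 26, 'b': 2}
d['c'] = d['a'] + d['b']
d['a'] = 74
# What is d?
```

After line 1: d = {'a': 26, 'b': 2}
After line 2 (d['c'] = 26 + 2): d = {'a': 26, 'b': 2, 'c': 28}
After line 3: d = {'a': 74, 'b': 2, 'c': 28}

{'a': 74, 'b': 2, 'c': 28}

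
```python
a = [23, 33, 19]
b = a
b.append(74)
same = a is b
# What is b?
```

After line 1: a = [23, 33, 19]
After line 2 (b = a is an alias, same object): a = [23, 33, 19], b = [23, 33, 19]
After line 3 (b.append mutates the shared list): a = [23, 33, 19, 74], b = [23, 33, 19, 74]
After line 4 (same = a is b; same object -> True): same = True

[23, 33, 19, 74]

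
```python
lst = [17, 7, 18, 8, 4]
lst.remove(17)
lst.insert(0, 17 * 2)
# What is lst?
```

After line 1: lst = [17, 7, 18, 8, 4]
After line 2 (remove first 17): lst = [7, 18, 8, 4]
After line 3 (insert 34 at index 0): lst = [34, 7, 18, 8, 4]

[34, 7, 18, 8, 4]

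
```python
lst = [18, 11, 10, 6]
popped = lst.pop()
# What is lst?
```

[18, 11, 10]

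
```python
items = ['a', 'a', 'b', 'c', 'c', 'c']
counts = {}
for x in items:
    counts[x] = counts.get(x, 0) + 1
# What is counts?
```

Initial: counts = {}, items = ['a', 'a', 'b', 'c', 'c', 'c']
See 'a': counts = {'a': 1}
See 'a': counts = {'a': 2}
See 'b': counts = {'a': 2, 'b': 1}
See 'c': counts = {'a': 2, 'b': 1, 'c': 1}
See 'c': counts = {'a': 2, 'b': 1, 'c': 2}
See 'c': counts = {'a': 2, 'b': 1, 'c': 3}

{'a': 2, 'b': 1, 'c': 3}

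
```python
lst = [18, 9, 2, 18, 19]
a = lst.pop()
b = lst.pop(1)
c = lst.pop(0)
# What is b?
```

After line 1: lst = [18, 9, 2, 18, 19]
After line 2 (pop() -> a = 19): lst = [18, 9, 2, 18]
After line 3 (pop(1) -> b = 9): lst = [18, 2, 18]
After line 4 (pop(0) -> c = 18): lst = [2, 18]

9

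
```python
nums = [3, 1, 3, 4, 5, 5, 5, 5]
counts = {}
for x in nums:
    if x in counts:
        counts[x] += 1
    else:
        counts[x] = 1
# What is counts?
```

Initial: counts = {}, nums = [3, 1, 3, 4, 5, 5, 5, 5]
See 3: counts = {3: 1}
See 1: counts = {3: 1, 1: 1}
See 3: counts = {3: 2, 1: 1}
See 4: counts = {3: 2, 1: 1, 4: 1}
See 5: counts = {3: 2, 1: 1, 4: 1, 5: 1}
See 5: counts = {3: 2, 1: 1, 4: 1, 5: 2}
See 5: counts = {3: 2, 1: 1, 4: 1, 5: 3}
See 5: counts = {3: 2, 1: 1, 4: 1, 5: 4}

{3: 2, 1: 1, 4: 1, 5: 4}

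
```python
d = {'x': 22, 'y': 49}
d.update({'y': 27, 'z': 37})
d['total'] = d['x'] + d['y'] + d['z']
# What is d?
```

After line 1: d = {'x': 22, 'y': 49}
After line 2 (y overwritten, z added): d = {'x': 22, 'y': 27, 'z': 37}
After line 3 (total = 22 + 27 + 37 = 86): d = {'x': 22, 'y': 27, 'z': 37, 'total': 86}

{'x': 22, 'y': 27, 'z': 37, 'total': 86}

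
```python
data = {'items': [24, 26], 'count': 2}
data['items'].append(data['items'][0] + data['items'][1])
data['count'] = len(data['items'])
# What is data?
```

After line 1: data = {'items': [24, 26], 'count': 2}
After line 2 (append 24 + 26 = 50): data = {'items': [24, 26, 50], 'count': 2}
After line 3 (count = len(items) = 3): data = {'items': [24, 26, 50], 'count': 3}

{'items': [24, 26, 50], 'count': 3}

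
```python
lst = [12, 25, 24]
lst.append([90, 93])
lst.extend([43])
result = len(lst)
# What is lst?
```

After line 1: lst = [12, 25, 24]
After line 2 (append adds [90, 93] as single element): lst = [12, 25, 24, [90, 93]]
After line 3 (extend unpacks [43], adds 43): lst = [12, 25, 24, [90, 93], 43]
After line 4: result = len(lst) = 5

[12, 25, 24, [90, 93], 43]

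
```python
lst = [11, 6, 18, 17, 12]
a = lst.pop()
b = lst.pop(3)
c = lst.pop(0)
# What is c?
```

After line 1: lst = [11, 6, 18, 17, 12]
After line 2 (pop() -> a = 12): lst = [11, 6, 18, 17]
After line 3 (pop(3) -> b = 17): lst = [11, 6, 18]
After line 4 (pop(0) -> c = 11): lst = [6, 18]

11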